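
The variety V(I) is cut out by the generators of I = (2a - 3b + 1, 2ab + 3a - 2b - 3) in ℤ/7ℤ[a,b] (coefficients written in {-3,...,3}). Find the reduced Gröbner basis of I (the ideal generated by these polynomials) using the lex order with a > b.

f_1 = 2a - 3b + 1, LT = a.
f_2 = 2ab + 3a - 2b - 3, LT = ab.

S(f_1,f_2): lcm = ab. S = 2a + 2b² - 2b - 2.
  leading term a: subtract (1)·f_1 from 2a + 2b² - 2b - 2 → 2b² + b - 3
  leading term b²: no divisor's leading term divides it; move 2b² to the remainder.
  leading term b: no divisor's leading term divides it; move b to the remainder.
  leading term 1: no divisor's leading term divides it; move -3 to the remainder.
  remainder 2b² + b - 3 ≠ 0; add g_3 = 2b² + b - 3 to the basis.

The other S-polynomials (S(f_1,g_3), S(f_2,g_3)) all reduce to 0 modulo the current basis, so we have a Gröbner basis.
Inter-reduce: drop elements whose leading term is divisible by another's, tail-reduce, and make monic.

G = {a + 2b - 3, b² - 3b + 2}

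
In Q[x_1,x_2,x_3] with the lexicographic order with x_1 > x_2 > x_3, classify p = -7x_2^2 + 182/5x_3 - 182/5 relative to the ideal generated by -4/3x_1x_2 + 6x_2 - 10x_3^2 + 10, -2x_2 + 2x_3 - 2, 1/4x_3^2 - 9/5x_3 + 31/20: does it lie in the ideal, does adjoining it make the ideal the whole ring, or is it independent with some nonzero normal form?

-7x_2^2 + 182/5x_3 - 182/5 lies in I (it reduces to 0).

First compute the reduced Gröbner basis of I by Buchberger's algorithm.
f_1 = -4/3x_1x_2 + 6x_2 - 10x_3^2 + 10, LT = x_1x_2.
f_2 = -2x_2 + 2x_3 - 2, LT = x_2.
f_3 = 1/4x_3^2 - 9/5x_3 + 31/20, LT = x_3^2.

S(f_1,f_2): lcm = x_1x_2. S = x_1x_3 - x_1 - 9/2x_2 + 15/2x_3^2 - 15/2.
  reduce S modulo (f_1, f_2, f_3):
  remainder x_1x_3 - x_1 + 99/2x_3 - 99/2 ≠ 0; add h_4 = x_1x_3 - x_1 + 99/2x_3 - 99/2 to the basis.

The other S-polynomials (S(f_1,f_3), S(f_2,f_3), S(f_1,h_4), S(f_2,h_4), S(f_3,h_4)) all reduce to 0 modulo the current basis, so we have a Gröbner basis.
Inter-reduce: drop elements whose leading term is divisible by another's, tail-reduce, and make monic.
Reduced Gröbner basis: {x_1x_3 - x_1 + 99/2x_3 - 99/2, x_2 - x_3 + 1, x_3^2 - 36/5x_3 + 31/5}.
Label its elements g_1 = x_1x_3 - x_1 + 99/2x_3 - 99/2, g_2 = x_2 - x_3 + 1, g_3 = x_3^2 - 36/5x_3 + 31/5.

Reduce p = -7x_2^2 + 182/5x_3 - 182/5 modulo G:
  leading term x_2^2: subtract (-7x_2)·g_2 from -7x_2^2 + 182/5x_3 - 182/5 → -7x_2x_3 + 7x_2 + 182/5x_3 - 182/5
  leading term x_2x_3: subtract (-7x_3)·g_2 from -7x_2x_3 + 7x_2 + 182/5x_3 - 182/5 → 7x_2 - 7x_3^2 + 217/5x_3 - 182/5
  leading term x_2: subtract (7)·g_2 from 7x_2 - 7x_3^2 + 217/5x_3 - 182/5 → -7x_3^2 + 252/5x_3 - 217/5
  leading term x_3^2: subtract (-7)·g_3 from -7x_3^2 + 252/5x_3 - 217/5 → 0
  normal form = 0.
Since the normal form is 0, p ∈ I.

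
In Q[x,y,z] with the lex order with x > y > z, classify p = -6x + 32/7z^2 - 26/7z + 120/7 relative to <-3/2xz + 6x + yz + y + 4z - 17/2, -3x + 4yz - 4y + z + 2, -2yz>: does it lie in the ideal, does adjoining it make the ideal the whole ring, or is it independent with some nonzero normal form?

First compute the reduced Gröbner basis of I by Buchberger's algorithm.
f_1 = -3/2xz + 6x + yz + y + 4z - 17/2, LT = xz.
f_2 = -3x + 4yz - 4y + z + 2, LT = x.
f_3 = -2yz, LT = yz.

S(f_1,f_2): lcm = xz. S = -4x + 4/3yz^2 - 2yz - 2/3y + 1/3z^2 - 2z + 17/3.
  leading term x: subtract (4/3)·f_2 from -4x + 4/3yz^2 - 2yz - 2/3y + 1/3z^2 - 2z + 17/3 → 4/3yz^2 - 22/3yz + 14/3y + 1/3z^2 - 10/3z + 3
  leading term yz^2: subtract (-2/3z)·f_3 from 4/3yz^2 - 22/3yz + 14/3y + 1/3z^2 - 10/3z + 3 → -22/3yz + 14/3y + 1/3z^2 - 10/3z + 3
  leading term yz: subtract (11/3)·f_3 from -22/3yz + 14/3y + 1/3z^2 - 10/3z + 3 → 14/3y + 1/3z^2 - 10/3z + 3
  leading term y: no divisor's leading term divides it; move 14/3y to the remainder.
  leading term z^2: no divisor's leading term divides it; move 1/3z^2 to the remainder.
  leading term z: no divisor's leading term divides it; move -10/3z to the remainder.
  leading term 1: no divisor's leading term divides it; move 3 to the remainder.
  remainder 14/3y + 1/3z^2 - 10/3z + 3 ≠ 0; add h_4 = 14/3y + 1/3z^2 - 10/3z + 3 to the basis.

S(f_3,h_4): lcm = yz. S = -1/14z^3 + 5/7z^2 - 9/14z.
  leading term z^3: no divisor's leading term divides it; move -1/14z^3 to the remainder.
  leading term z^2: no divisor's leading term divides it; move 5/7z^2 to the remainder.
  leading term z: no divisor's leading term divides it; move -9/14z to the remainder.
  remainder -1/14z^3 + 5/7z^2 - 9/14z ≠ 0; add h_5 = -1/14z^3 + 5/7z^2 - 9/14z to the basis.

The other S-polynomials (S(f_1,f_3), S(f_2,f_3), S(f_1,h_4), S(f_2,h_4), S(f_1,h_5), S(f_2,h_5), S(f_3,h_5), S(h_4,h_5)) all reduce to 0 modulo the current basis, so we have a Gröbner basis.
Inter-reduce: drop elements whose leading term is divisible by another's, tail-reduce, and make monic.
Reduced Gröbner basis: {x - 2/21z^2 + 13/21z - 32/21, y + 1/14z^2 - 5/7z + 9/14, z^3 - 10z^2 + 9z}.
Label its elements g_1 = x - 2/21z^2 + 13/21z - 32/21, g_2 = y + 1/14z^2 - 5/7z + 9/14, g_3 = z^3 - 10z^2 + 9z.

Reduce p = -6x + 32/7z^2 - 26/7z + 120/7 modulo G:
  leading term x: subtract (-6)·g_1 from -6x + 32/7z^2 - 26/7z + 120/7 → 4z^2 + 8
  leading term z^2: no divisor's leading term divides it; move 4z^2 to the remainder.
  leading term 1: no divisor's leading term divides it; move 8 to the remainder.
  normal form = 4z^2 + 8.
The normal form is nonzero, so p ∉ I. Since p minus its normal form lies in I, I + (p) = I + (r) where r = 4z^2 + 8; decide whether this ideal is the whole ring.
Run Buchberger on G together with r (pairs among the g_i already reduce to 0 since G is a Gröbner basis):
g_1 = x - 2/21z^2 + 13/21z - 32/21, LT = x.
g_2 = y + 1/14z^2 - 5/7z + 9/14, LT = y.
g_3 = z^3 - 10z^2 + 9z, LT = z^3.
r = 4z^2 + 8, LT = z^2.

S(g_3,r): lcm = z^3. S = -10z^2 + 7z.
  leading term z^2: subtract (-5/2)·r from -10z^2 + 7z → 7z + 20
  leading term z: no divisor's leading term divides it; move 7z to the remainder.
  leading term 1: no divisor's leading term divides it; move 20 to the remainder.
  remainder 7z + 20 ≠ 0; add m_5 = 7z + 20 to the basis.

S(r,m_5): lcm = z^2. S = -20/7z + 2.
  leading term z: subtract (-20/49)·m_5 from -20/7z + 2 → 498/49
  leading term 1: no divisor's leading term divides it; move 498/49 to the remainder.
  remainder 498/49 ≠ 0; add m_6 = 498/49 to the basis.

The other S-polynomials (S(g_1,g_2), S(g_1,g_3), S(g_1,r), S(g_2,g_3), S(g_2,r), S(g_1,m_5), S(g_2,m_5), S(g_3,m_5), S(g_1,m_6), S(g_2,m_6), S(g_3,m_6), S(r,m_6), S(m_5,m_6)) all reduce to 0 modulo the current basis, so we have a Gröbner basis.
Inter-reduce: drop elements whose leading term is divisible by another's, tail-reduce, and make monic.
Reduced Gröbner basis: {1}.
The reduced Gröbner basis of I + (p) is {1}: the ideal is the whole ring, so the enlarged system has no common solution — adjoining p is inconsistent.

Adjoining -6x + 32/7z^2 - 26/7z + 120/7 makes the ideal the whole ring: the system is inconsistent.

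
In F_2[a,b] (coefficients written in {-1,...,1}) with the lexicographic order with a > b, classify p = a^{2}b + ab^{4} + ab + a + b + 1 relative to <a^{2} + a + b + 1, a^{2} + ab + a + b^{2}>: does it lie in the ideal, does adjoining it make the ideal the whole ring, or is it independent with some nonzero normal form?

First compute the reduced Gröbner basis of I by Buchberger's algorithm.
f_1 = a^{2} + a + b + 1, LT = a^{2}.
f_2 = a^{2} + ab + a + b^{2}, LT = a^{2}.

S(f_1,f_2): lcm = a^{2}. S = ab + b^{2} + b + 1.
  reduce S modulo (f_1, f_2):
  remainder ab + b^{2} + b + 1 ≠ 0; add h_3 = ab + b^{2} + b + 1 to the basis.

S(f_1,h_3): lcm = a^{2}b. S = ab^{2} + a + b^{2} + b.
  reduce S modulo (f_1, f_2, h_3):
  remainder a + b^{3} ≠ 0; add h_4 = a + b^{3} to the basis.

S(f_1,h_4): lcm = a^{2}. S = ab^{3} + a + b + 1.
  reduce S modulo (f_1, f_2, h_3, h_4):
  remainder b^{4} + b^{2} + b + 1 ≠ 0; add h_5 = b^{4} + b^{2} + b + 1 to the basis.

The other S-polynomials (S(f_2,h_3), S(f_2,h_4), S(h_3,h_4), S(f_1,h_5), S(f_2,h_5), S(h_3,h_5), S(h_4,h_5)) all reduce to 0 modulo the current basis, so we have a Gröbner basis.
Inter-reduce: drop elements whose leading term is divisible by another's, tail-reduce, and make monic.
Reduced Gröbner basis: {a + b^{3}, b^{4} + b^{2} + b + 1}.
Label its elements g_1 = a + b^{3}, g_2 = b^{4} + b^{2} + b + 1.

Reduce p = a^{2}b + ab^{4} + ab + a + b + 1 modulo G:
  leading term a^{2}b: subtract (ab)·g_1 from a^{2}b + ab^{4} + ab + a + b + 1 → ab + a + b + 1
  leading term ab: subtract (b)·g_1 from ab + a + b + 1 → a + b^{4} + b + 1
  leading term a: subtract (1)·g_1 from a + b^{4} + b + 1 → b^{4} + b^{3} + b + 1
  leading term b^{4}: subtract (1)·g_2 from b^{4} + b^{3} + b + 1 → b^{3} + b^{2}
  leading term b^{3}: no divisor's leading term divides it; move b^{3} to the remainder.
  leading term b^{2}: no divisor's leading term divides it; move b^{2} to the remainder.
  normal form = b^{3} + b^{2}.
The normal form is nonzero, so p ∉ I. Since p minus its normal form lies in I, I + (p) = I + (r) where r = b^{3} + b^{2}; decide whether this ideal is the whole ring.
Run Buchberger on G together with r (pairs among the g_i already reduce to 0 since G is a Gröbner basis):
g_1 = a + b^{3}, LT = a.
g_2 = b^{4} + b^{2} + b + 1, LT = b^{4}.
r = b^{3} + b^{2}, LT = b^{3}.

S(g_2,r): lcm = b^{4}. S = b^{3} + b^{2} + b + 1.
  reduce S modulo (g_1, g_2, r):
  remainder b + 1 ≠ 0; add m_4 = b + 1 to the basis.

The other S-polynomials (S(g_1,g_2), S(g_1,r), S(g_1,m_4), S(g_2,m_4), S(r,m_4)) all reduce to 0 modulo the current basis, so we have a Gröbner basis.
Inter-reduce: drop elements whose leading term is divisible by another's, tail-reduce, and make monic.
Reduced Gröbner basis: {a + 1, b + 1}.
The reduced Gröbner basis of I + (p) is {a + 1, b + 1} ≠ {1}, a proper ideal, so the enlarged system stays consistent: p is independent of I, with normal form b^{3} + b^{2}.

a^{2}b + ab^{4} + ab + a + b + 1 is independent of I; its normal form modulo I is b^{3} + b^{2}.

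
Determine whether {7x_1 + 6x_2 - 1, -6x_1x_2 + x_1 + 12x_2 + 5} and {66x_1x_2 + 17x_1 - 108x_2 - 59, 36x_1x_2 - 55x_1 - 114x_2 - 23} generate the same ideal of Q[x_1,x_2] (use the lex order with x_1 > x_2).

Yes, the ideals are equal.

Two ideals are equal iff their reduced Gröbner bases coincide (the reduced basis is unique for a fixed ordering).
Buchberger on the first generating set:
f_1 = 7x_1 + 6x_2 - 1, LT = x_1.
f_2 = -6x_1x_2 + x_1 + 12x_2 + 5, LT = x_1x_2.

S(f_1,f_2): lcm = x_1x_2. S = 1/6x_1 + 6/7x_2^2 + 13/7x_2 + 5/6.
  reduce S modulo (f_1, f_2):
  remainder 6/7x_2^2 + 12/7x_2 + 6/7 ≠ 0; add g_3 = 6/7x_2^2 + 12/7x_2 + 6/7 to the basis.

The other S-polynomials (S(f_1,g_3), S(f_2,g_3)) all reduce to 0 modulo the current basis, so we have a Gröbner basis.
Inter-reduce: drop elements whose leading term is divisible by another's, tail-reduce, and make monic.
Reduced Gröbner basis: {x_1 + 6/7x_2 - 1/7, x_2^2 + 2x_2 + 1}.

Buchberger on the second generating set:
h_1 = 66x_1x_2 + 17x_1 - 108x_2 - 59, LT = x_1x_2.
h_2 = 36x_1x_2 - 55x_1 - 114x_2 - 23, LT = x_1x_2.

S(h_1,h_2): lcm = x_1x_2. S = 707/396x_1 + 101/66x_2 - 101/396.
  reduce S modulo (h_1, h_2):
  remainder 707/396x_1 + 101/66x_2 - 101/396 ≠ 0; add k_3 = 707/396x_1 + 101/66x_2 - 101/396 to the basis.

S(h_1,k_3): lcm = x_1x_2. S = 17/66x_1 - 6/7x_2^2 - 115/77x_2 - 59/66.
  reduce S modulo (h_1, h_2, k_3):
  remainder -6/7x_2^2 - 12/7x_2 - 6/7 ≠ 0; add k_4 = -6/7x_2^2 - 12/7x_2 - 6/7 to the basis.

The other S-polynomials (S(h_2,k_3), S(h_1,k_4), S(h_2,k_4), S(k_3,k_4)) all reduce to 0 modulo the current basis, so we have a Gröbner basis.
Inter-reduce: drop elements whose leading term is divisible by another's, tail-reduce, and make monic.
Reduced Gröbner basis: {x_1 + 6/7x_2 - 1/7, x_2^2 + 2x_2 + 1}.

Same reduced basis, so the two generating sets span the same ideal.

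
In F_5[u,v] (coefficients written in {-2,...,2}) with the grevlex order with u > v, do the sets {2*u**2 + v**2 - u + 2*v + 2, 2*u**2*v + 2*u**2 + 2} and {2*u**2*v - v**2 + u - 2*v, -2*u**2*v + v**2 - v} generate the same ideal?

No, the ideals differ.

Since reduced Gröbner bases are canonical representatives of ideals under a given ordering, it suffices to compute and compare them.
Buchberger on the first generating set:
f_1 = 2*u**2 + v**2 - u + 2*v + 2, LT = u**2.
f_2 = 2*u**2*v + 2*u**2 + 2, LT = u**2*v.

S(f_1,f_2): lcm = u**2*v. S = -2*v**3 - u**2 + 2*u*v + v**2 + v - 1.
  reduce S modulo (f_1, f_2):
  remainder -2*v**3 + 2*u*v - v**2 + 2*u + 2*v ≠ 0; add g_3 = -2*v**3 + 2*u*v - v**2 + 2*u + 2*v to the basis.

The other S-polynomials (S(f_1,g_3), S(f_2,g_3)) all reduce to 0 modulo the current basis, so we have a Gröbner basis.
Inter-reduce: drop elements whose leading term is divisible by another's, tail-reduce, and make monic.
Reduced Gröbner basis: {v**3 - u*v - 2*v**2 - u - v, u**2 - 2*v**2 + 2*u + v + 1}.

Buchberger on the second generating set:
h_1 = 2*u**2*v - v**2 + u - 2*v, LT = u**2*v.
h_2 = -2*u**2*v + v**2 - v, LT = u**2*v.

S(h_1,h_2): lcm = u**2*v. S = -2*u + v.
  reduce S modulo (h_1, h_2):
  remainder -2*u + v ≠ 0; add k_3 = -2*u + v to the basis.

S(h_1,k_3): lcm = u**2*v. S = -2*u*v**2 + 2*v**2 - 2*u - v.
  reduce S modulo (h_1, h_2, k_3):
  remainder -v**3 + 2*v**2 - 2*v ≠ 0; add k_4 = -v**3 + 2*v**2 - 2*v to the basis.

The other S-polynomials (S(h_2,k_3), S(h_1,k_4), S(h_2,k_4), S(k_3,k_4)) all reduce to 0 modulo the current basis, so we have a Gröbner basis.
Inter-reduce: drop elements whose leading term is divisible by another's, tail-reduce, and make monic.
Reduced Gröbner basis: {v**3 - 2*v**2 + 2*v, u + 2*v}.

The bases are distinct; the ideals are different.
The same test decides containment: I ⊆ J iff every generator of I reduces to 0 modulo a Gröbner basis of J.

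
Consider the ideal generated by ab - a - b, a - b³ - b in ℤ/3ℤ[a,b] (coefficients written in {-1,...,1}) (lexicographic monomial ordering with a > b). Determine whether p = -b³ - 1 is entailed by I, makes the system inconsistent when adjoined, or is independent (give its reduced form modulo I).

Adjoining -b³ - 1 makes the ideal the whole ring: the system is inconsistent.

First compute the reduced Gröbner basis of I by Buchberger's algorithm.
f_1 = ab - a - b, LT = ab.
f_2 = a - b³ - b, LT = a.

S(f_1,f_2): lcm = ab. S = -a + b⁴ + b² - b.
  leading term a: subtract (-1)·f_2 from -a + b⁴ + b² - b → b⁴ - b³ + b² + b
  leading term b⁴: no divisor's leading term divides it; move b⁴ to the remainder.
  leading term b³: no divisor's leading term divides it; move -b³ to the remainder.
  leading term b²: no divisor's leading term divides it; move b² to the remainder.
  leading term b: no divisor's leading term divides it; move b to the remainder.
  remainder b⁴ - b³ + b² + b ≠ 0; add h_3 = b⁴ - b³ + b² + b to the basis.

The other S-polynomials (S(f_1,h_3), S(f_2,h_3)) all reduce to 0 modulo the current basis, so we have a Gröbner basis.
Inter-reduce: drop elements whose leading term is divisible by another's, tail-reduce, and make monic.
Reduced Gröbner basis: {a - b³ - b, b⁴ - b³ + b² + b}.
Label its elements g_1 = a - b³ - b, g_2 = b⁴ - b³ + b² + b.

Reduce p = -b³ - 1 modulo G:
  leading term b³: no divisor's leading term divides it; move -b³ to the remainder.
  leading term 1: no divisor's leading term divides it; move -1 to the remainder.
  normal form = -b³ - 1.
The normal form is nonzero, so p ∉ I. Since p minus its normal form lies in I, I + (p) = I + (r) where r = -b³ - 1; decide whether this ideal is the whole ring.
Run Buchberger on G together with r (pairs among the g_i already reduce to 0 since G is a Gröbner basis):
g_1 = a - b³ - b, LT = a.
g_2 = b⁴ - b³ + b² + b, LT = b⁴.
r = -b³ - 1, LT = b³.

S(g_2,r): lcm = b⁴. S = -b³ + b².
  leading term b³: subtract (1)·r from -b³ + b² → b² + 1
  leading term b²: no divisor's leading term divides it; move b² to the remainder.
  leading term 1: no divisor's leading term divides it; move 1 to the remainder.
  remainder b² + 1 ≠ 0; add m_4 = b² + 1 to the basis.

S(g_2,m_4): lcm = b⁴. S = -b³ + b.
  leading term b³: subtract (1)·r from -b³ + b → b + 1
  leading term b: no divisor's leading term divides it; move b to the remainder.
  leading term 1: no divisor's leading term divides it; move 1 to the remainder.
  remainder b + 1 ≠ 0; add m_5 = b + 1 to the basis.

S(r,m_4): lcm = b³. S = -b + 1.
  leading term b: subtract (-1)·m_5 from -b + 1 → -1
  leading term 1: no divisor's leading term divides it; move -1 to the remainder.
  remainder -1 ≠ 0; add m_6 = -1 to the basis.

The other S-polynomials (S(g_1,g_2), S(g_1,r), S(g_1,m_4), S(g_1,m_5), S(g_2,m_5), S(r,m_5), S(m_4,m_5), S(g_1,m_6), S(g_2,m_6), S(r,m_6), S(m_4,m_6), S(m_5,m_6)) all reduce to 0 modulo the current basis, so we have a Gröbner basis.
Inter-reduce: drop elements whose leading term is divisible by another's, tail-reduce, and make monic.
Reduced Gröbner basis: {1}.
The reduced Gröbner basis of I + (p) is {1}: the ideal is the whole ring, so the enlarged system has no common solution — adjoining p is inconsistent.

Ideal membership is decidable via reduction modulo a Gröbner basis.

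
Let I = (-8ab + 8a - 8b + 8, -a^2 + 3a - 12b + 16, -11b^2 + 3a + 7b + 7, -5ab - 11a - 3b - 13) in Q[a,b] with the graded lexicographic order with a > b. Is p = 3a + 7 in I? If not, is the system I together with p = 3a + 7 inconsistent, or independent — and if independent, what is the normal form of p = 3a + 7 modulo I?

Adjoining 3a + 7 makes the ideal the whole ring: the system is inconsistent.

First compute the reduced Gröbner basis of I by Buchberger's algorithm.
f_1 = -8ab + 8a - 8b + 8, LT = ab.
f_2 = -a^2 + 3a - 12b + 16, LT = a^2.
f_3 = -11b^2 + 3a + 7b + 7, LT = b^2.
f_4 = -5ab - 11a - 3b - 13, LT = ab.

S(f_1,f_2): lcm = a^2b. S = -a^2 + 4ab - 12b^2 - a + 16b.
  leading term a^2: subtract (1)·f_2 from -a^2 + 4ab - 12b^2 - a + 16b → 4ab - 12b^2 - 4a + 28b - 16
  leading term ab: subtract (-1/2)·f_1 from 4ab - 12b^2 - 4a + 28b - 16 → -12b^2 + 24b - 12
  leading term b^2: subtract (12/11)·f_3 from -12b^2 + 24b - 12 → -36/11a + 180/11b - 216/11
  leading term a: no divisor's leading term divides it; move -36/11a to the remainder.
  leading term b: no divisor's leading term divides it; move 180/11b to the remainder.
  leading term 1: no divisor's leading term divides it; move -216/11 to the remainder.
  remainder -36/11a + 180/11b - 216/11 ≠ 0; add h_5 = -36/11a + 180/11b - 216/11 to the basis.

S(f_1,f_3): lcm = ab^2. S = 3/11a^2 - 4/11ab + b^2 + 7/11a - b.
  leading term a^2: subtract (-3/11)·f_2 from 3/11a^2 - 4/11ab + b^2 + 7/11a - b → -4/11ab + b^2 + 16/11a - 47/11b + 48/11
  leading term ab: subtract (1/22)·f_1 from -4/11ab + b^2 + 16/11a - 47/11b + 48/11 → b^2 + 12/11a - 43/11b + 4
  leading term b^2: subtract (-1/11)·f_3 from b^2 + 12/11a - 43/11b + 4 → 15/11a - 36/11b + 51/11
  leading term a: subtract (-5/12)·h_5 from 15/11a - 36/11b + 51/11 → 39/11b - 39/11
  leading term b: no divisor's leading term divides it; move 39/11b to the remainder.
  leading term 1: no divisor's leading term divides it; move -39/11 to the remainder.
  remainder 39/11b - 39/11 ≠ 0; add h_6 = 39/11b - 39/11 to the basis.

The other S-polynomials (S(f_1,f_4), S(f_2,f_3), S(f_2,f_4), S(f_3,f_4), S(f_1,h_5), S(f_2,h_5), S(f_3,h_5), S(f_4,h_5), S(f_1,h_6), S(f_2,h_6), S(f_3,h_6), S(f_4,h_6), S(h_5,h_6)) all reduce to 0 modulo the current basis, so we have a Gröbner basis.
Inter-reduce: drop elements whose leading term is divisible by another's, tail-reduce, and make monic.
Reduced Gröbner basis: {a + 1, b - 1}.
Label its elements g_1 = a + 1, g_2 = b - 1.

Reduce p = 3a + 7 modulo G:
  leading term a: subtract (3)·g_1 from 3a + 7 → 4
  leading term 1: no divisor's leading term divides it; move 4 to the remainder.
  normal form = 4.
The normal form is nonzero, so p ∉ I. Since p minus its normal form lies in I, I + (p) = I + (r) where r = 4; decide whether this ideal is the whole ring.
Here r = 4 is a nonzero constant, hence a unit: 1 ∈ I + (p), the Gröbner basis of I + (p) is {1}, and the enlarged system has no common solution — adjoining p is inconsistent.

Ideal membership is decidable via reduction modulo a Gröbner basis.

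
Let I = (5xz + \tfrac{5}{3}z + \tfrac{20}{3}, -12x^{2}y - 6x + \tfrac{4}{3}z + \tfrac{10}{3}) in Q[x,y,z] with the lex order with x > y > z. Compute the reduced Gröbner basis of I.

f_1 = 5xz + \tfrac{5}{3}z + \tfrac{20}{3}, LT = xz.
f_2 = -12x^{2}y - 6x + \tfrac{4}{3}z + \tfrac{10}{3}, LT = x^{2}y.

S(f_1,f_2): lcm = x^{2}yz. S = \tfrac{1}{3}xyz + \tfrac{4}{3}xy - \tfrac{1}{2}xz + \tfrac{1}{9}z^{2} + \tfrac{5}{18}z.
  leading term xyz: subtract (\tfrac{1}{15}y)·f_1 from \tfrac{1}{3}xyz + \tfrac{4}{3}xy - \tfrac{1}{2}xz + \tfrac{1}{9}z^{2} + \tfrac{5}{18}z → \tfrac{4}{3}xy - \tfrac{1}{2}xz - \tfrac{1}{9}yz - \tfrac{4}{9}y + \tfrac{1}{9}z^{2} + \tfrac{5}{18}z
  leading term xy: no divisor's leading term divides it; move \tfrac{4}{3}xy to the remainder.
  leading term xz: subtract (-\tfrac{1}{10})·f_1 from -\tfrac{1}{2}xz - \tfrac{1}{9}yz - \tfrac{4}{9}y + \tfrac{1}{9}z^{2} + \tfrac{5}{18}z → -\tfrac{1}{9}yz - \tfrac{4}{9}y + \tfrac{1}{9}z^{2} + \tfrac{4}{9}z + \tfrac{2}{3}
  leading term yz: no divisor's leading term divides it; move -\tfrac{1}{9}yz to the remainder.
  leading term y: no divisor's leading term divides it; move -\tfrac{4}{9}y to the remainder.
  leading term z^{2}: no divisor's leading term divides it; move \tfrac{1}{9}z^{2} to the remainder.
  leading term z: no divisor's leading term divides it; move \tfrac{4}{9}z to the remainder.
  leading term 1: no divisor's leading term divides it; move \tfrac{2}{3} to the remainder.
  remainder \tfrac{4}{3}xy - \tfrac{1}{9}yz - \tfrac{4}{9}y + \tfrac{1}{9}z^{2} + \tfrac{4}{9}z + \tfrac{2}{3} ≠ 0; add g_3 = \tfrac{4}{3}xy - \tfrac{1}{9}yz - \tfrac{4}{9}y + \tfrac{1}{9}z^{2} + \tfrac{4}{9}z + \tfrac{2}{3} to the basis.

S(f_1,g_3): lcm = xyz. S = \tfrac{1}{12}yz^{2} + \tfrac{2}{3}yz + \tfrac{4}{3}y - \tfrac{1}{12}z^{3} - \tfrac{1}{3}z^{2} - \tfrac{1}{2}z.
  leading term yz^{2}: no divisor's leading term divides it; move \tfrac{1}{12}yz^{2} to the remainder.
  leading term yz: no divisor's leading term divides it; move \tfrac{2}{3}yz to the remainder.
  leading term y: no divisor's leading term divides it; move \tfrac{4}{3}y to the remainder.
  leading term z^{3}: no divisor's leading term divides it; move -\tfrac{1}{12}z^{3} to the remainder.
  leading term z^{2}: no divisor's leading term divides it; move -\tfrac{1}{3}z^{2} to the remainder.
  leading term z: no divisor's leading term divides it; move -\tfrac{1}{2}z to the remainder.
  remainder \tfrac{1}{12}yz^{2} + \tfrac{2}{3}yz + \tfrac{4}{3}y - \tfrac{1}{12}z^{3} - \tfrac{1}{3}z^{2} - \tfrac{1}{2}z ≠ 0; add g_4 = \tfrac{1}{12}yz^{2} + \tfrac{2}{3}yz + \tfrac{4}{3}y - \tfrac{1}{12}z^{3} - \tfrac{1}{3}z^{2} - \tfrac{1}{2}z to the basis.

The other S-polynomials (S(f_2,g_3), S(f_1,g_4), S(f_2,g_4), S(g_3,g_4)) all reduce to 0 modulo the current basis, so we have a Gröbner basis.
Inter-reduce: drop elements whose leading term is divisible by another's, tail-reduce, and make monic.

G = {xy - \tfrac{1}{12}yz - \tfrac{1}{3}y + \tfrac{1}{12}z^{2} + \tfrac{1}{3}z + \tfrac{1}{2}, xz + \tfrac{1}{3}z + \tfrac{4}{3}, yz^{2} + 8yz + 16y - z^{3} - 4z^{2} - 6z}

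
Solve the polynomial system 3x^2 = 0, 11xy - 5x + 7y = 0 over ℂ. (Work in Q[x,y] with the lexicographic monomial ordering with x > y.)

{(0, 0)}

Compute a lex Gröbner basis by Buchberger's algorithm.
f_1 = 3x^2, LT = x^2.
f_2 = 11xy - 5x + 7y, LT = xy.

S(f_1,f_2): lcm = x^2y. S = 5/11x^2 - 7/11xy.
  leading term x^2: subtract (5/33)·f_1 from 5/11x^2 - 7/11xy → -7/11xy
  leading term xy: subtract (-7/121)·f_2 from -7/11xy → -35/121x + 49/121y
  leading term x: no divisor's leading term divides it; move -35/121x to the remainder.
  leading term y: no divisor's leading term divides it; move 49/121y to the remainder.
  remainder -35/121x + 49/121y ≠ 0; add h_3 = -35/121x + 49/121y to the basis.

S(f_2,h_3): lcm = xy. S = -5/11x + 7/5y^2 + 7/11y.
  leading term x: subtract (11/7)·h_3 from -5/11x + 7/5y^2 + 7/11y → 7/5y^2
  leading term y^2: no divisor's leading term divides it; move 7/5y^2 to the remainder.
  remainder 7/5y^2 ≠ 0; add h_4 = 7/5y^2 to the basis.

The other S-polynomials (S(f_1,h_3), S(f_1,h_4), S(f_2,h_4), S(h_3,h_4)) all reduce to 0 modulo the current basis, so we have a Gröbner basis.
Inter-reduce: drop elements whose leading term is divisible by another's, tail-reduce, and make monic.
Reduced Gröbner basis: {x - 7/5y, y^2}.

Since the basis is lex-ordered, y^2 is univariate in y. Its roots are {0}. Back-substituting each root into the other basis elements fixes the other coordinates.
  y = 0: the earlier basis element becomes x = 0, giving x = 0 — point (0, 0).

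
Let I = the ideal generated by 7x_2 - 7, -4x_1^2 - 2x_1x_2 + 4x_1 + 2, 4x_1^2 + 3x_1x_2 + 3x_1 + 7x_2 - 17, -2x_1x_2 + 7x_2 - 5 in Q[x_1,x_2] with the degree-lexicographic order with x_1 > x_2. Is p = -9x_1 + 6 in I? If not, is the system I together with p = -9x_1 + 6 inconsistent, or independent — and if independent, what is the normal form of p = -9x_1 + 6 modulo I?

First compute the reduced Gröbner basis of I by Buchberger's algorithm.
f_1 = 7x_2 - 7, LT = x_2.
f_2 = -4x_1^2 - 2x_1x_2 + 4x_1 + 2, LT = x_1^2.
f_3 = 4x_1^2 + 3x_1x_2 + 3x_1 + 7x_2 - 17, LT = x_1^2.
f_4 = -2x_1x_2 + 7x_2 - 5, LT = x_1x_2.

S(f_1,f_4): lcm = x_1x_2. S = -x_1 + 7/2x_2 - 5/2.
  leading term x_1: no divisor's leading term divides it; move -x_1 to the remainder.
  leading term x_2: subtract (1/2)·f_1 from 7/2x_2 - 5/2 → 1
  leading term 1: no divisor's leading term divides it; move 1 to the remainder.
  remainder -x_1 + 1 ≠ 0; add h_5 = -x_1 + 1 to the basis.

The other S-polynomials (S(f_1,f_2), S(f_1,f_3), S(f_2,f_3), S(f_2,f_4), S(f_3,f_4), S(f_1,h_5), S(f_2,h_5), S(f_3,h_5), S(f_4,h_5)) all reduce to 0 modulo the current basis, so we have a Gröbner basis.
Inter-reduce: drop elements whose leading term is divisible by another's, tail-reduce, and make monic.
Reduced Gröbner basis: {x_1 - 1, x_2 - 1}.
Label its elements g_1 = x_1 - 1, g_2 = x_2 - 1.

Reduce p = -9x_1 + 6 modulo G:
  leading term x_1: subtract (-9)·g_1 from -9x_1 + 6 → -3
  leading term 1: no divisor's leading term divides it; move -3 to the remainder.
  normal form = -3.
The normal form is nonzero, so p ∉ I. Since p minus its normal form lies in I, I + (p) = I + (r) where r = -3; decide whether this ideal is the whole ring.
Here r = -3 is a nonzero constant, hence a unit: 1 ∈ I + (p), the Gröbner basis of I + (p) is {1}, and the enlarged system has no common solution — adjoining p is inconsistent.

Adjoining -9x_1 + 6 makes the ideal the whole ring: the system is inconsistent.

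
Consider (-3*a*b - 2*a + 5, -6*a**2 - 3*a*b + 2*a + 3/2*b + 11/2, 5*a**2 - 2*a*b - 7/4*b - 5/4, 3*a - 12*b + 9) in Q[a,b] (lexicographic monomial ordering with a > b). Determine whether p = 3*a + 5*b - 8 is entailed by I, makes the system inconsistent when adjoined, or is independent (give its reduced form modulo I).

3*a + 5*b - 8 lies in I (it reduces to 0).

First compute the reduced Gröbner basis of I by Buchberger's algorithm.
f_1 = -3*a*b - 2*a + 5, LT = a*b.
f_2 = -6*a**2 - 3*a*b + 2*a + 3/2*b + 11/2, LT = a**2.
f_3 = 5*a**2 - 2*a*b - 7/4*b - 5/4, LT = a**2.
f_4 = 3*a - 12*b + 9, LT = a.

S(f_1,f_2): lcm = a**2*b. S = 2/3*a**2 - 1/2*a*b**2 + 1/3*a*b - 5/3*a + 1/4*b**2 + 11/12*b.
  reduce S modulo (f_1, f_2, f_3, f_4):
  remainder 1/4*b**2 - 77/12*b + 37/6 ≠ 0; add h_5 = 1/4*b**2 - 77/12*b + 37/6 to the basis.

S(f_1,f_3): lcm = a**2*b. S = 2/3*a**2 + 2/5*a*b**2 - 5/3*a + 7/20*b**2 + 1/4*b.
  reduce S modulo (f_1, f_2, f_3, f_4, h_5):
  remainder 53/9*b - 53/9 ≠ 0; add h_6 = 53/9*b - 53/9 to the basis.

The other S-polynomials (S(f_1,f_4), S(f_2,f_3), S(f_2,f_4), S(f_3,f_4), S(f_1,h_5), S(f_2,h_5), S(f_3,h_5), S(f_4,h_5), S(f_1,h_6), S(f_2,h_6), S(f_3,h_6), S(f_4,h_6), S(h_5,h_6)) all reduce to 0 modulo the current basis, so we have a Gröbner basis.
Inter-reduce: drop elements whose leading term is divisible by another's, tail-reduce, and make monic.
Reduced Gröbner basis: {a - 1, b - 1}.
Label its elements g_1 = a - 1, g_2 = b - 1.

Reduce p = 3*a + 5*b - 8 modulo G:
  leading term a: subtract (3)·g_1 from 3*a + 5*b - 8 → 5*b - 5
  leading term b: subtract (5)·g_2 from 5*b - 5 → 0
  normal form = 0.
Since the normal form is 0, p ∈ I.

The remainder on division by a Gröbner basis is unique — it is the normal form.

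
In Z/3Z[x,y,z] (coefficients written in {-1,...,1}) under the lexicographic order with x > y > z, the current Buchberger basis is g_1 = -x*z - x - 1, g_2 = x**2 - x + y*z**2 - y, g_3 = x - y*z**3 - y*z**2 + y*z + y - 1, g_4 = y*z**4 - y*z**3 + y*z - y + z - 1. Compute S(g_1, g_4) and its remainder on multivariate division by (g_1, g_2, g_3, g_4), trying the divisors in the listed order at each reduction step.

S(g_1, g_4) = -x*y*z**3 - x*y*z + x*y - x*z + x + y*z**3; remainder on division = 0.

lcm(LM(g_1), LM(g_4)) = x*y*z**4.
S = (lcm/LT(g_1))·g_1 − (lcm/LT(g_4))·g_4 = -x*y*z**3 - x*y*z + x*y - x*z + x + y*z**3.
Reduce S modulo (g_1, g_2, g_3, g_4) in that order:
  leading term x*y*z**3: subtract (y*z**2)·g_1 from -x*y*z**3 - x*y*z + x*y - x*z + x + y*z**3 → x*y*z**2 - x*y*z + x*y - x*z + x + y*z**3 + y*z**2
  leading term x*y*z**2: subtract (-y*z)·g_1 from x*y*z**2 - x*y*z + x*y - x*z + x + y*z**3 + y*z**2 → x*y*z + x*y - x*z + x + y*z**3 + y*z**2 - y*z
  leading term x*y*z: subtract (-y)·g_1 from x*y*z + x*y - x*z + x + y*z**3 + y*z**2 - y*z → -x*z + x + y*z**3 + y*z**2 - y*z - y
  leading term x*z: subtract (1)·g_1 from -x*z + x + y*z**3 + y*z**2 - y*z - y → -x + y*z**3 + y*z**2 - y*z - y + 1
  leading term x: subtract (-1)·g_3 from -x + y*z**3 + y*z**2 - y*z - y + 1 → 0
The remainder is 0, so this S-polynomial contributes no new basis element.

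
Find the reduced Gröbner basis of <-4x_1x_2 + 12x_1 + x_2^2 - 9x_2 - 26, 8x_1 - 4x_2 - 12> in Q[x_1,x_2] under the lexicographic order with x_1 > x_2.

f_1 = -4x_1x_2 + 12x_1 + x_2^2 - 9x_2 - 26, LT = x_1x_2.
f_2 = 8x_1 - 4x_2 - 12, LT = x_1.

S(f_1,f_2): lcm = x_1x_2. S = -3x_1 + 1/4x_2^2 + 15/4x_2 + 13/2.
  reduce S modulo (f_1, f_2):
  remainder 1/4x_2^2 + 9/4x_2 + 2 ≠ 0; add g_3 = 1/4x_2^2 + 9/4x_2 + 2 to the basis.

The other S-polynomials (S(f_1,g_3), S(f_2,g_3)) all reduce to 0 modulo the current basis, so we have a Gröbner basis.
Inter-reduce: drop elements whose leading term is divisible by another's, tail-reduce, and make monic.

G = {x_1 - 1/2x_2 - 3/2, x_2^2 + 9x_2 + 8}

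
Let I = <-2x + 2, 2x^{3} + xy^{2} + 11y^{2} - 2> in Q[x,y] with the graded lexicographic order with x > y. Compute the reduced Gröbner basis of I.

f_1 = -2x + 2, LT = x.
f_2 = 2x^{3} + xy^{2} + 11y^{2} - 2, LT = x^{3}.

S(f_1,f_2): lcm = x^{3}. S = -\tfrac{1}{2}xy^{2} - x^{2} - \tfrac{11}{2}y^{2} + 1.
  leading term xy^{2}: subtract (\tfrac{1}{4}y^{2})·f_1 from -\tfrac{1}{2}xy^{2} - x^{2} - \tfrac{11}{2}y^{2} + 1 → -x^{2} - 6y^{2} + 1
  leading term x^{2}: subtract (\tfrac{1}{2}x)·f_1 from -x^{2} - 6y^{2} + 1 → -6y^{2} - x + 1
  leading term y^{2}: no divisor's leading term divides it; move -6y^{2} to the remainder.
  leading term x: subtract (\tfrac{1}{2})·f_1 from -x + 1 → 0
  remainder -6y^{2} ≠ 0; add g_3 = -6y^{2} to the basis.

The other S-polynomials (S(f_1,g_3), S(f_2,g_3)) all reduce to 0 modulo the current basis, so we have a Gröbner basis.
Inter-reduce: drop elements whose leading term is divisible by another's, tail-reduce, and make monic.

G = {y^{2}, x - 1}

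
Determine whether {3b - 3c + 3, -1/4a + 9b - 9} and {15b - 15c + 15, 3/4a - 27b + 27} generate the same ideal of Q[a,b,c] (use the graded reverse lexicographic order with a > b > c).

For a fixed monomial order, each ideal has a unique reduced Gröbner basis; comparing bases decides equality.
Buchberger on the first generating set:
f_1 = 3b - 3c + 3, LT = b.
f_2 = -1/4a + 9b - 9, LT = a.

The S-polynomials (S(f_1,f_2)) all reduce to 0 modulo the current basis, so we have a Gröbner basis.
Inter-reduce: drop elements whose leading term is divisible by another's, tail-reduce, and make monic.
Reduced Gröbner basis: {a - 36c + 72, b - c + 1}.

Buchberger on the second generating set:
h_1 = 15b - 15c + 15, LT = b.
h_2 = 3/4a - 27b + 27, LT = a.

The S-polynomials (S(h_1,h_2)) all reduce to 0 modulo the current basis, so we have a Gröbner basis.
Inter-reduce: drop elements whose leading term is divisible by another's, tail-reduce, and make monic.
Reduced Gröbner basis: {a - 36c + 72, b - c + 1}.

These coincide, so the ideals are equal.
The same test decides containment: I ⊆ J iff every generator of I reduces to 0 modulo a Gröbner basis of J.

Yes, the ideals are equal.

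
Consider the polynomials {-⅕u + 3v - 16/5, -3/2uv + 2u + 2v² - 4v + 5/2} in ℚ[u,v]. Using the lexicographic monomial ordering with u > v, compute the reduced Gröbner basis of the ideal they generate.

f_1 = -⅕u + 3v - 16/5, LT = u.
f_2 = -3/2uv + 2u + 2v² - 4v + 5/2, LT = uv.

S(f_1,f_2): lcm = uv. S = 4/3u - 41/3v² + 40/3v + 5/3.
  leading term u: subtract (-20/3)·f_1 from 4/3u - 41/3v² + 40/3v + 5/3 → -41/3v² + 100/3v - 59/3
  leading term v²: no divisor's leading term divides it; move -41/3v² to the remainder.
  leading term v: no divisor's leading term divides it; move 100/3v to the remainder.
  leading term 1: no divisor's leading term divides it; move -59/3 to the remainder.
  remainder -41/3v² + 100/3v - 59/3 ≠ 0; add g_3 = -41/3v² + 100/3v - 59/3 to the basis.

The other S-polynomials (S(f_1,g_3), S(f_2,g_3)) all reduce to 0 modulo the current basis, so we have a Gröbner basis.
Inter-reduce: drop elements whose leading term is divisible by another's, tail-reduce, and make monic.

G = {u - 15v + 16, v² - 100/41v + 59/41}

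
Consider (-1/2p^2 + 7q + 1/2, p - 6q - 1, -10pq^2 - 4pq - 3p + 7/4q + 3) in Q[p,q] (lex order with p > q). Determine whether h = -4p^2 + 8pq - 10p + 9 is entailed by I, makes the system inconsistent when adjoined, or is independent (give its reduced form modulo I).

Adjoining -4p^2 + 8pq - 10p + 9 makes the ideal the whole ring: the system is inconsistent.

First compute the reduced Gröbner basis of I by Buchberger's algorithm.
f_1 = -1/2p^2 + 7q + 1/2, LT = p^2.
f_2 = p - 6q - 1, LT = p.
f_3 = -10pq^2 - 4pq - 3p + 7/4q + 3, LT = pq^2.

S(f_1,f_2): lcm = p^2. S = 6pq + p - 14q - 1.
  leading term pq: subtract (6q)·f_2 from 6pq + p - 14q - 1 → p + 36q^2 - 8q - 1
  leading term p: subtract (1)·f_2 from p + 36q^2 - 8q - 1 → 36q^2 - 2q
  leading term q^2: no divisor's leading term divides it; move 36q^2 to the remainder.
  leading term q: no divisor's leading term divides it; move -2q to the remainder.
  remainder 36q^2 - 2q ≠ 0; add k_4 = 36q^2 - 2q to the basis.

S(f_1,f_3): lcm = p^2q^2. S = -2/5p^2q - 3/10p^2 + 7/40pq + 3/10p - 14q^3 - q^2.
  leading term p^2q: subtract (4/5q)·f_1 from -2/5p^2q - 3/10p^2 + 7/40pq + 3/10p - 14q^3 - q^2 → -3/10p^2 + 7/40pq + 3/10p - 14q^3 - 33/5q^2 - 2/5q
  leading term p^2: subtract (3/5)·f_1 from -3/10p^2 + 7/40pq + 3/10p - 14q^3 - 33/5q^2 - 2/5q → 7/40pq + 3/10p - 14q^3 - 33/5q^2 - 23/5q - 3/10
  leading term pq: subtract (7/40q)·f_2 from 7/40pq + 3/10p - 14q^3 - 33/5q^2 - 23/5q - 3/10 → 3/10p - 14q^3 - 111/20q^2 - 177/40q - 3/10
  leading term p: subtract (3/10)·f_2 from 3/10p - 14q^3 - 111/20q^2 - 177/40q - 3/10 → -14q^3 - 111/20q^2 - 21/8q
  leading term q^3: subtract (-7/18q)·k_4 from -14q^3 - 111/20q^2 - 21/8q → -1139/180q^2 - 21/8q
  leading term q^2: subtract (-1139/6480)·k_4 from -1139/180q^2 - 21/8q → -2411/810q
  leading term q: no divisor's leading term divides it; move -2411/810q to the remainder.
  remainder -2411/810q ≠ 0; add k_5 = -2411/810q to the basis.

S(f_2,f_3): lcm = pq^2. S = -2/5pq - 3/10p - 6q^3 - q^2 + 7/40q + 3/10.
  leading term pq: subtract (-2/5q)·f_2 from -2/5pq - 3/10p - 6q^3 - q^2 + 7/40q + 3/10 → -3/10p - 6q^3 - 17/5q^2 - 9/40q + 3/10
  leading term p: subtract (-3/10)·f_2 from -3/10p - 6q^3 - 17/5q^2 - 9/40q + 3/10 → -6q^3 - 17/5q^2 - 81/40q
  leading term q^3: subtract (-1/6q)·k_4 from -6q^3 - 17/5q^2 - 81/40q → -56/15q^2 - 81/40q
  leading term q^2: subtract (-14/135)·k_4 from -56/15q^2 - 81/40q → -2411/1080q
  leading term q: subtract (3/4)·k_5 from -2411/1080q → 0
  remainder 0.

S(f_1,k_4): leading monomials are coprime, so the S-polynomial reduces to 0 (Buchberger's first criterion).
S(f_2,k_4): leading monomials are coprime, so the S-polynomial reduces to 0 (Buchberger's first criterion).
S(f_3,k_4): lcm = pq^2. S = 41/90pq + 3/10p - 7/40q - 3/10.
  leading term pq: subtract (41/90q)·f_2 from 41/90pq + 3/10p - 7/40q - 3/10 → 3/10p + 41/15q^2 + 101/360q - 3/10
  leading term p: subtract (3/10)·f_2 from 3/10p + 41/15q^2 + 101/360q - 3/10 → 41/15q^2 + 749/360q
  leading term q^2: subtract (41/540)·k_4 from 41/15q^2 + 749/360q → 2411/1080q
  leading term q: subtract (-3/4)·k_5 from 2411/1080q → 0
  remainder 0.

S(f_1,k_5): leading monomials are coprime, so the S-polynomial reduces to 0 (Buchberger's first criterion).
S(f_2,k_5): leading monomials are coprime, so the S-polynomial reduces to 0 (Buchberger's first criterion).
S(f_3,k_5): lcm = pq^2. S = 2/5pq + 3/10p - 7/40q - 3/10.
  leading term pq: subtract (2/5q)·f_2 from 2/5pq + 3/10p - 7/40q - 3/10 → 3/10p + 12/5q^2 + 9/40q - 3/10
  leading term p: subtract (3/10)·f_2 from 3/10p + 12/5q^2 + 9/40q - 3/10 → 12/5q^2 + 81/40q
  leading term q^2: subtract (1/15)·k_4 from 12/5q^2 + 81/40q → 259/120q
  leading term q: subtract (-6993/9644)·k_5 from 259/120q → 0
  remainder 0.

S(k_4,k_5): lcm = q^2. S = -1/18q.
  leading term q: subtract (45/2411)·k_5 from -1/18q → 0
  remainder 0.

Every S-polynomial of the final basis reduces to 0, so we have a Gröbner basis.
Inter-reduce: drop elements whose leading term is divisible by another's, tail-reduce, and make monic.
Reduced Gröbner basis: {p - 1, q}.
Label its elements g_1 = p - 1, g_2 = q.

Reduce h = -4p^2 + 8pq - 10p + 9 modulo G:
  leading term p^2: subtract (-4p)·g_1 from -4p^2 + 8pq - 10p + 9 → 8pq - 14p + 9
  leading term pq: subtract (8q)·g_1 from 8pq - 14p + 9 → -14p + 8q + 9
  leading term p: subtract (-14)·g_1 from -14p + 8q + 9 → 8q - 5
  leading term q: subtract (8)·g_2 from 8q - 5 → -5
  leading term 1: no divisor's leading term divides it; move -5 to the remainder.
  normal form = -5.
The normal form is nonzero, so h ∉ I. Since h minus its normal form lies in I, I + (h) = I + (r) where r = -5; decide whether this ideal is the whole ring.
Here r = -5 is a nonzero constant, hence a unit: 1 ∈ I + (h), the Gröbner basis of I + (h) is {1}, and the enlarged system has no common solution — adjoining h is inconsistent.

The remainder on division by a Gröbner basis is unique — it is the normal form.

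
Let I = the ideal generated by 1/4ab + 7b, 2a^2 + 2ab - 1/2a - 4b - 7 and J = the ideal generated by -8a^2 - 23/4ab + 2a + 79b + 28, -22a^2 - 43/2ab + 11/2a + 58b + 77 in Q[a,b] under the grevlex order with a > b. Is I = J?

Yes, the ideals are equal.

Two ideals are equal iff their reduced Gröbner bases coincide (the reduced basis is unique for a fixed ordering).
Buchberger on the first generating set:
f_1 = 1/4ab + 7b, LT = ab.
f_2 = 2a^2 + 2ab - 1/2a - 4b - 7, LT = a^2.

S(f_1,f_2): lcm = a^2b. S = -ab^2 + 113/4ab + 2b^2 + 7/2b.
  reduce S modulo (f_1, f_2):
  remainder 30b^2 - 1575/2b ≠ 0; add g_3 = 30b^2 - 1575/2b to the basis.

The other S-polynomials (S(f_1,g_3), S(f_2,g_3)) all reduce to 0 modulo the current basis, so we have a Gröbner basis.
Inter-reduce: drop elements whose leading term is divisible by another's, tail-reduce, and make monic.
Reduced Gröbner basis: {a^2 - 1/4a - 30b - 7/2, ab + 28b, b^2 - 105/4b}.

Buchberger on the second generating set:
h_1 = -8a^2 - 23/4ab + 2a + 79b + 28, LT = a^2.
h_2 = -22a^2 - 43/2ab + 11/2a + 58b + 77, LT = a^2.

S(h_1,h_2): lcm = a^2. S = -91/352ab - 637/88b.
  reduce S modulo (h_1, h_2):
  remainder -91/352ab - 637/88b ≠ 0; add k_3 = -91/352ab - 637/88b to the basis.

S(h_1,k_3): lcm = a^2b. S = 23/32ab^2 - 113/4ab - 79/8b^2 - 7/2b.
  reduce S modulo (h_1, h_2, k_3):
  remainder -30b^2 + 1575/2b ≠ 0; add k_4 = -30b^2 + 1575/2b to the basis.

The other S-polynomials (S(h_2,k_3), S(h_1,k_4), S(h_2,k_4), S(k_3,k_4)) all reduce to 0 modulo the current basis, so we have a Gröbner basis.
Inter-reduce: drop elements whose leading term is divisible by another's, tail-reduce, and make monic.
Reduced Gröbner basis: {a^2 - 1/4a - 30b - 7/2, ab + 28b, b^2 - 105/4b}.

The two bases agree; hence the ideals are identical.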